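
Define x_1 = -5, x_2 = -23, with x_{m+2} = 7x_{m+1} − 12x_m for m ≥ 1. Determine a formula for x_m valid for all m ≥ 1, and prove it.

Claim: x_m = 3^m − 2·4^m.

Base cases: x_1 = -5 and 3^1 − 2·4^1 = -5; x_2 = -23 and 3^2 − 2·4^2 = -23.
Assume x_j = 3^j − 2·4^j for all 1 ≤ j ≤ k, where k ≥ 2.
Then x_{k+1} = 7x_k − 12x_{k−1} = 7·(3^k − 2·4^k) − 12·(3^{k−1} − 2·4^{k−1}) = (7·3 − 12)3^{k−1} − 2·(7·4 − 12)4^{k−1} = 9·3^{k−1} − 32·4^{k−1} = 3^{k+1} − 2·4^{k+1}.
Hence x_m = 3^m − 2·4^m for every m ≥ 1, by strong induction.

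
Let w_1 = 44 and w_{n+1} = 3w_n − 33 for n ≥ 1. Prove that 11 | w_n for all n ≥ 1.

Base case: w_1 = 44 = 11·4, so 11 | w_1.
Assume 11 | w_m, so w_m = 11t for some integer t.
Then w_{m+1} = 3w_m − 33 = 3·(11t) − 33 = 11(3t − 3), so 11 | w_{m+1}.
This completes the inductive step, so 11 | w_n for all n ≥ 1.

11 | w_n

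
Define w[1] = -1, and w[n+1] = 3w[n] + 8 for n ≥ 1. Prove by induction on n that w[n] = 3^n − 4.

Base case: w[1] = -1, and 3^1 − 4 = 3 − 4 = -1.
Assume w[r] = 3^r − 4 for some r ≥ 1.
Then w[r+1] = 3w[r] + 8 = 3·(3^r − 4) + 8 = 3^{r+1} − 12 + 8 = 3^{r+1} − 4.
By induction, w[n] = 3^n − 4 for all n ≥ 1.

w[n] = 3^n − 4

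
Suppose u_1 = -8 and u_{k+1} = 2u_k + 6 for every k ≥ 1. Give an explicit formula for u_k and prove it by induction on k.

Claim: u_k = -2^k − 6.

Base case: u_1 = -8, and -2^1 − 6 = -2 − 6 = -8.
Assume u_j = -2^j − 6 for some j ≥ 1.
Then u_{j+1} = 2u_j + 6 = 2·(-2^j − 6) + 6 = -2^{j+1} − 12 + 6 = -2^{j+1} − 6.
Hence u_k = -2^k − 6 for every k ≥ 1, by induction.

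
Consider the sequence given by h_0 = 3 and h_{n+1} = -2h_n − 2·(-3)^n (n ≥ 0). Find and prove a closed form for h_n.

Claim: h_n = (-2)^n + 2·(-3)^n.

Base case: h_0 = 3, and (-2)^0 + 2·(-3)^0 = 1 + 2 = 3.
Assume h_j = (-2)^j + 2·(-3)^j for some j ≥ 0.
Then h_{j+1} = -2h_j − 2·(-3)^j = -2·((-2)^j + 2·(-3)^j) − 2·(-3)^j = (-2)^{j+1} − 4·(-3)^j − 2·(-3)^j = (-2)^{j+1} − 6·(-3)^j = (-2)^{j+1} + 2·(-3)^{j+1}.
So the formula holds for j+1, and by induction h_n = (-2)^n + 2·(-3)^n for all n ≥ 0.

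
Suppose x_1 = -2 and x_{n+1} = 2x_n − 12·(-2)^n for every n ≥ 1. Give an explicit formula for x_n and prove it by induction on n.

Claim: x_n = 2·2^n + 3·(-2)^n.

Base case: x_1 = -2, and 2·2^1 + 3·(-2)^1 = 4 − 6 = -2.
Assume x_j = 2·2^j + 3·(-2)^j for some j ≥ 1.
Then x_{j+1} = 2x_j − 12·(-2)^j = 2·(2·2^j + 3·(-2)^j) − 12·(-2)^j = 2·2^{j+1} + 6·(-2)^j − 12·(-2)^j = 2·2^{j+1} − 6·(-2)^j = 2·2^{j+1} + 3·(-2)^{j+1}.
This completes the inductive step, so x_n = 2·2^n + 3·(-2)^n for all n ≥ 1.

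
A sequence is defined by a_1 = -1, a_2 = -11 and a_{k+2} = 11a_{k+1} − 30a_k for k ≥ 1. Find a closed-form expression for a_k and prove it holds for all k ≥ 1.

Claim: a_k = 5^k − 6^k.

Base cases: a_1 = -1 and 5^1 − 6^1 = -1; a_2 = -11 and 5^2 − 6^2 = -11.
Assume a_j = 5^j − 6^j for all 1 ≤ j ≤ r, where r ≥ 2.
Then a_{r+1} = 11a_r − 30a_{r−1} = 11·(5^r − 6^r) − 30·(5^{r−1} − 6^{r−1}) = (11·5 − 30)5^{r−1} − (11·6 − 30)6^{r−1} = 25·5^{r−1} − 36·6^{r−1} = 5^{r+1} − 6^{r+1}.
By strong induction, a_k = 5^k − 6^k for all k ≥ 1.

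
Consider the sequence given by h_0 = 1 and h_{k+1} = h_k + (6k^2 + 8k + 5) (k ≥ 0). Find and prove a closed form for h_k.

Claim: h_k = 2k^3 + k^2 + 2k + 1.

Base case: h_0 = 1, and 2·0^3 + 0^2 + 2·0 + 1 = 1.
Assume h_r = 2r^3 + r^2 + 2r + 1.
Then h_{r+1} = h_r + (6r^2 + 8r + 5) = (2r^3 + r^2 + 2r + 1) + (6r^2 + 8r + 5) = 2r^3 + 7r^2 + 10r + 6,
and 2·(r+1)^3 + (r+1)^2 + 2·(r+1) + 1 = 2r^3 + 7r^2 + 10r + 6.
Hence h_k = 2k^3 + k^2 + 2k + 1 for every k ≥ 0, by induction.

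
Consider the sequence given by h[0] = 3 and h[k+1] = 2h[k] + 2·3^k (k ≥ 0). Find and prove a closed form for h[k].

Claim: h[k] = 2^k + 2·3^k.

Base case: h[0] = 3, and 2^0 + 2·3^0 = 1 + 2 = 3.
Assume h[m] = 2^m + 2·3^m for some m ≥ 0.
Then h[m+1] = 2h[m] + 2·3^m = 2·(2^m + 2·3^m) + 2·3^m = 2^{m+1} + 4·3^m + 2·3^m = 2^{m+1} + 6·3^m = 2^{m+1} + 2·3^{m+1}.
By induction, h[k] = 2^k + 2·3^k for all k ≥ 0.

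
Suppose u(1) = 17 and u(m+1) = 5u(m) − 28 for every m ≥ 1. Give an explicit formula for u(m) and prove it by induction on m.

Claim: u(m) = 2·5^m + 7.

Base case: u(1) = 17, and 2·5^1 + 7 = 10 + 7 = 17.
Assume u(r) = 2·5^r + 7 for some r ≥ 1.
Then u(r+1) = 5u(r) − 28 = 5·(2·5^r + 7) − 28 = 10·5^r + 35 − 28 = 2·5^{r+1} + 7.
By induction, u(m) = 2·5^m + 7 for all m ≥ 1.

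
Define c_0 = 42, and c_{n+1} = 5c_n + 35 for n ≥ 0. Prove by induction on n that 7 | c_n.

Base case: c_0 = 42 = 7·6, so 7 | c_0.
Assume 7 | c_r, so c_r = 7t for some integer t.
Then c_{r+1} = 5c_r + 35 = 5·(7t) + 35 = 7(5t + 5), so 7 | c_{r+1}.
Hence 7 | c_n for every n ≥ 0, by induction.

7 | c_n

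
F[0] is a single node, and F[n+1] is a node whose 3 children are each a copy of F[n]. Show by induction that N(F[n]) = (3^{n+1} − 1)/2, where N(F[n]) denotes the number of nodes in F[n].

Base case: N(F[0]) = 1, and (3^{0+1} − 1)/2 = 1.
Assume N(F[r]) = (3^{r+1} − 1)/2.
Then N(F[r+1]) = 1 + 3N(F[r]) = 1 + 3·(3^{r+1} − 1)/2 = 1 + (3^{r+2} − 3)/2 = (2 + 3^{r+2} − 3)/2 = (3^{r+2} − 1)/2.
This completes the inductive step, so N(F[n]) = (3^{n+1} − 1)/2 for all n ≥ 0.

N(F[n]) = (3^{n+1} − 1)/2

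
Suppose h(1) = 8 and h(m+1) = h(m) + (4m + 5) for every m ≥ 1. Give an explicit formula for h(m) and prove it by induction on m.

Claim: h(m) = 2m^2 + 3m + 3.

Base case: h(1) = 8, and 2·1^2 + 3·1 + 3 = 8.
Assume h(k) = 2k^2 + 3k + 3.
Then h(k+1) = h(k) + (4k + 5) = (2k^2 + 3k + 3) + (4k + 5) = 2k^2 + 7k + 8,
and 2·(k+1)^2 + 3·(k+1) + 3 = 2k^2 + 7k + 8.
This completes the inductive step, so h(m) = 2m^2 + 3m + 3 for all m ≥ 1.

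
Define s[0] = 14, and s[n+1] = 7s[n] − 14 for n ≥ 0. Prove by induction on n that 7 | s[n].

Base case: s[0] = 14 = 7·2, so 7 | s[0].
Assume 7 | s[r], so s[r] = 7t for some integer t.
Then s[r+1] = 7s[r] − 14 = 7·(7t) − 14 = 7(7t − 2), so 7 | s[r+1].
By induction, 7 | s[n] for all n ≥ 0.

7 | s[n]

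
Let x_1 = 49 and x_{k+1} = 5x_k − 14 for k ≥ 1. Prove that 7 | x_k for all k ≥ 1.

Base case: x_1 = 49 = 7·7, so 7 | x_1.
Assume 7 | x_j, so x_j = 7t for some integer t.
Then x_{j+1} = 5x_j − 14 = 5·(7t) − 14 = 7(5t − 2), so 7 | x_{j+1}.
By induction, 7 | x_k for all k ≥ 1.

7 | x_k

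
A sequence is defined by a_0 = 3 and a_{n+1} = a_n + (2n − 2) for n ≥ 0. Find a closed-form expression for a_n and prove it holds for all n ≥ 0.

Claim: a_n = n^2 − 3n + 3.

Base case: a_0 = 3, and 0^2 − 3·0 + 3 = 3.
Assume a_r = r^2 − 3r + 3.
Then a_{r+1} = a_r + (2r − 2) = (r^2 − 3r + 3) + (2r − 2) = r^2 − r + 1,
and (r+1)^2 − 3·(r+1) + 3 = r^2 − r + 1.
By induction, a_n = n^2 − 3n + 3 for all n ≥ 0.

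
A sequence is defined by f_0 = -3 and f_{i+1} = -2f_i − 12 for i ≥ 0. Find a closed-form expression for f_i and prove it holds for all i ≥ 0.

Claim: f_i = (-2)^i − 4.

Base case: f_0 = -3, and (-2)^0 − 4 = 1 − 4 = -3.
Assume f_j = (-2)^j − 4 for some j ≥ 0.
Then f_{j+1} = -2f_j − 12 = -2·((-2)^j − 4) − 12 = -2·(-2)^j + 8 − 12 = (-2)^{j+1} − 4.
By induction, f_i = (-2)^i − 4 for all i ≥ 0.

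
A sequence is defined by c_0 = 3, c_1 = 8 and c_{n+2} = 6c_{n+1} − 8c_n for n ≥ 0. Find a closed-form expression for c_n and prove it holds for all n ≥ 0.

Claim: c_n = 4^n + 2·2^n.

Base cases: c_0 = 3 and 4^0 + 2·2^0 = 3; c_1 = 8 and 4^1 + 2·2^1 = 8.
Assume c_j = 4^j + 2·2^j for all 0 ≤ j ≤ k, where k ≥ 1.
Then c_{k+1} = 6c_k − 8c_{k−1} = 6·(4^k + 2·2^k) − 8·(4^{k−1} + 2·2^{k−1}) = (6·4 − 8)4^{k−1} + 2·(6·2 − 8)2^{k−1} = 16·4^{k−1} + 8·2^{k−1} = 4^{k+1} + 2·2^{k+1}.
Hence c_n = 4^n + 2·2^n for every n ≥ 0, by strong induction.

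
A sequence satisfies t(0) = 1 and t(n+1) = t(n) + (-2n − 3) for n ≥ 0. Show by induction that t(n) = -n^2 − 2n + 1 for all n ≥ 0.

Base case: t(0) = 1, and -0^2 − 2·0 + 1 = 1.
Assume t(r) = -r^2 − 2r + 1.
Then t(r+1) = t(r) + (-2r − 3) = (-r^2 − 2r + 1) + (-2r − 3) = -r^2 − 4r − 2,
and -(r+1)^2 − 2·(r+1) + 1 = -r^2 − 4r − 2.
Hence t(n) = -n^2 − 2n + 1 for every n ≥ 0, by induction.

t(n) = -n^2 − 2n + 1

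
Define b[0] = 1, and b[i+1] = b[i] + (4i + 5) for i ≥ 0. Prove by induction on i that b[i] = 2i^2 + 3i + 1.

Base case: b[0] = 1, and 2·0^2 + 3·0 + 1 = 1.
Assume b[r] = 2r^2 + 3r + 1.
Then b[r+1] = b[r] + (4r + 5) = (2r^2 + 3r + 1) + (4r + 5) = 2r^2 + 7r + 6,
and 2·(r+1)^2 + 3·(r+1) + 1 = 2r^2 + 7r + 6.
This completes the inductive step, so b[i] = 2i^2 + 3i + 1 for all i ≥ 0.

b[i] = 2i^2 + 3i + 1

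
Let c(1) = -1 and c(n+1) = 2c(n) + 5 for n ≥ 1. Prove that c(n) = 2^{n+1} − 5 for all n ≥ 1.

Base case: c(1) = -1, and 2^{1+1} − 5 = 4 − 5 = -1.
Assume c(j) = 2^{j+1} − 5 for some j ≥ 1.
Then c(j+1) = 2c(j) + 5 = 2·(2^{j+1} − 5) + 5 = 2^{j+2} − 10 + 5 = 2^{j+2} − 5.
So the formula holds for j+1, and by induction c(n) = 2^{n+1} − 5 for all n ≥ 1.

c(n) = 2^{n+1} − 5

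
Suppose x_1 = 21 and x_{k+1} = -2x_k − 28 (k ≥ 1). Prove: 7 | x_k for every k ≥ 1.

Base case: x_1 = 21 = 7·3, so 7 | x_1.
Assume 7 | x_j, so x_j = 7t for some integer t.
Then x_{j+1} = -2x_j − 28 = -2·(7t) − 28 = 7(-2t − 4), so 7 | x_{j+1}.
By induction, 7 | x_k for all k ≥ 1.

7 | x_k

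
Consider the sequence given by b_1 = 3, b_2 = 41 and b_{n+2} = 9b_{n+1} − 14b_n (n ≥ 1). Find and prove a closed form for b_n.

Claim: b_n = 7^n − 2·2^n.

Base cases: b_1 = 3 and 7^1 − 2·2^1 = 3; b_2 = 41 and 7^2 − 2·2^2 = 41.
Assume b_j = 7^j − 2·2^j for all 1 ≤ j ≤ r, where r ≥ 2.
Then b_{r+1} = 9b_r − 14b_{r−1} = 9·(7^r − 2·2^r) − 14·(7^{r−1} − 2·2^{r−1}) = (9·7 − 14)7^{r−1} − 2·(9·2 − 14)2^{r−1} = 49·7^{r−1} − 8·2^{r−1} = 7^{r+1} − 2·2^{r+1}.
This completes the inductive step, so b_n = 7^n − 2·2^n for all n ≥ 1.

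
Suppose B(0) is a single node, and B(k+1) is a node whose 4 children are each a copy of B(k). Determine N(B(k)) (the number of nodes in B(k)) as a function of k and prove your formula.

Claim: N(B(k)) = (4^{k+1} − 1)/3.

Base case: N(B(0)) = 1, and (4^{0+1} − 1)/3 = 1.
Assume N(B(r)) = (4^{r+1} − 1)/3.
Then N(B(r+1)) = 1 + 4N(B(r)) = 1 + 4·(4^{r+1} − 1)/3 = 1 + (4^{r+2} − 4)/3 = (3 + 4^{r+2} − 4)/3 = (4^{r+2} − 1)/3.
Hence N(B(k)) = (4^{k+1} − 1)/3 for every k ≥ 0, by induction.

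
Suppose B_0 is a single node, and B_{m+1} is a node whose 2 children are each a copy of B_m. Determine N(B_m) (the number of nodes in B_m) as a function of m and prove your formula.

Claim: N(B_m) = 2^{m+1} − 1.

Base case: N(B_0) = 1, and 2^{0+1} − 1 = 1.
Assume N(B_j) = 2^{j+1} − 1.
Then N(B_{j+1}) = 1 + 2N(B_j) = 1 + 2(2^{j+1} − 1) = 2^{j+2} − 2 + 1 = 2^{j+2} − 1.
So the formula holds for j+1, and by induction N(B_m) = 2^{m+1} − 1 for all m ≥ 0.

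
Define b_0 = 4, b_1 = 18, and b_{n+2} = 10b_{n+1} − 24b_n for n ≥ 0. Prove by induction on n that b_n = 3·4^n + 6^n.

Base cases: b_0 = 4 and 3·4^0 + 6^0 = 4; b_1 = 18 and 3·4^1 + 6^1 = 18.
Assume b_i = 3·4^i + 6^i for all 0 ≤ i ≤ j, where j ≥ 1.
Then b_{j+1} = 10b_j − 24b_{j−1} = 10·(3·4^j + 6^j) − 24·(3·4^{j−1} + 6^{j−1}) = 3·(10·4 − 24)4^{j−1} + (10·6 − 24)6^{j−1} = 48·4^{j−1} + 36·6^{j−1} = 3·4^{j+1} + 6^{j+1}.
This completes the inductive step, so b_n = 3·4^n + 6^n for all n ≥ 0.

b_n = 3·4^n + 6^n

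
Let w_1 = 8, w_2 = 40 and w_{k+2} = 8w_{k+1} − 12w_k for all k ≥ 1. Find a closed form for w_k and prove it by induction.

Claim: w_k = 6^k + 2^k.

Base cases: w_1 = 8 and 6^1 + 2^1 = 8; w_2 = 40 and 6^2 + 2^2 = 40.
Assume w_i = 6^i + 2^i for all 1 ≤ i ≤ j, where j ≥ 2.
Then w_{j+1} = 8w_j − 12w_{j−1} = 8·(6^j + 2^j) − 12·(6^{j−1} + 2^{j−1}) = (8·6 − 12)6^{j−1} + (8·2 − 12)2^{j−1} = 36·6^{j−1} + 4·2^{j−1} = 6^{j+1} + 2^{j+1}.
This completes the inductive step, so w_k = 6^k + 2^k for all k ≥ 1.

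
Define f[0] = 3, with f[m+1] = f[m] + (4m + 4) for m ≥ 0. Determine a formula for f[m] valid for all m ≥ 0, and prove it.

Claim: f[m] = 2m^2 + 2m + 3.

Base case: f[0] = 3, and 2·0^2 + 2·0 + 3 = 3.
Assume f[r] = 2r^2 + 2r + 3.
Then f[r+1] = f[r] + (4r + 4) = (2r^2 + 2r + 3) + (4r + 4) = 2r^2 + 6r + 7,
and 2·(r+1)^2 + 2·(r+1) + 3 = 2r^2 + 6r + 7.
Hence f[m] = 2m^2 + 2m + 3 for every m ≥ 0, by induction.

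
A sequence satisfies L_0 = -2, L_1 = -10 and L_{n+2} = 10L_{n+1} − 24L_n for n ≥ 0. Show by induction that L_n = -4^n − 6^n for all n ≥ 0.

Base cases: L_0 = -2 and -4^0 − 6^0 = -2; L_1 = -10 and -4^1 − 6^1 = -10.
Assume L_j = -4^j − 6^j for all 0 ≤ j ≤ r, where r ≥ 1.
Then L_{r+1} = 10L_r − 24L_{r−1} = 10·(-4^r − 6^r) − 24·(-4^{r−1} − 6^{r−1}) = -(10·4 − 24)4^{r−1} − (10·6 − 24)6^{r−1} = -16·4^{r−1} − 36·6^{r−1} = -4^{r+1} − 6^{r+1}.
This completes the inductive step, so L_n = -4^n − 6^n for all n ≥ 0.

L_n = -4^n − 6^n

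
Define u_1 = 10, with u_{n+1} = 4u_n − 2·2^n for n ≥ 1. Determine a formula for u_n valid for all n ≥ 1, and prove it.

Claim: u_n = 2·4^n + 2^n.

Base case: u_1 = 10, and 2·4^1 + 2^1 = 8 + 2 = 10.
Assume u_j = 2·4^j + 2^j for some j ≥ 1.
Then u_{j+1} = 4u_j − 2·2^j = 4·(2·4^j + 2^j) − 2·2^j = 2·4^{j+1} + 4·2^j − 2·2^j = 2·4^{j+1} + 2·2^j = 2·4^{j+1} + 2^{j+1}.
So the formula holds for j+1, and by induction u_n = 2·4^n + 2^n for all n ≥ 1.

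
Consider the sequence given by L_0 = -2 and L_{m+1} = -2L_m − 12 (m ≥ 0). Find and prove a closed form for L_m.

Claim: L_m = 2·(-2)^m − 4.

Base case: L_0 = -2, and 2·(-2)^0 − 4 = 2 − 4 = -2.
Assume L_k = 2·(-2)^k − 4 for some k ≥ 0.
Then L_{k+1} = -2L_k − 12 = -2·(2·(-2)^k − 4) − 12 = -4·(-2)^k + 8 − 12 = 2·(-2)^{k+1} − 4.
Hence L_m = 2·(-2)^m − 4 for every m ≥ 0, by induction.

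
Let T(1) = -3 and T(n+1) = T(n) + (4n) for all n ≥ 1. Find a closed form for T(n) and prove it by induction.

Claim: T(n) = 2n^2 − 2n − 3.

Base case: T(1) = -3, and 2·1^2 − 2·1 − 3 = -3.
Assume T(r) = 2r^2 − 2r − 3.
Then T(r+1) = T(r) + (4r) = (2r^2 − 2r − 3) + (4r) = 2r^2 + 2r − 3,
and 2·(r+1)^2 − 2·(r+1) − 3 = 2r^2 + 2r − 3.
Hence T(n) = 2n^2 − 2n − 3 for every n ≥ 1, by induction.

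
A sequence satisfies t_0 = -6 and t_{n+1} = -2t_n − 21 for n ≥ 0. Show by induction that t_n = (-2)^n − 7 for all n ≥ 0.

Base case: t_0 = -6, and (-2)^0 − 7 = 1 − 7 = -6.
Assume t_j = (-2)^j − 7 for some j ≥ 0.
Then t_{j+1} = -2t_j − 21 = -2·((-2)^j − 7) − 21 = -2·(-2)^j + 14 − 21 = (-2)^{j+1} − 7.
Hence t_n = (-2)^n − 7 for every n ≥ 0, by induction.

t_n = (-2)^n − 7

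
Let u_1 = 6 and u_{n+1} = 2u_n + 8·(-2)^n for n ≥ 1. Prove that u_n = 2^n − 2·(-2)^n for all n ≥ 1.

Base case: u_1 = 6, and 2^1 − 2·(-2)^1 = 2 + 4 = 6.
Assume u_j = 2^j − 2·(-2)^j for some j ≥ 1.
Then u_{j+1} = 2u_j + 8·(-2)^j = 2·(2^j − 2·(-2)^j) + 8·(-2)^j = 2^{j+1} − 4·(-2)^j + 8·(-2)^j = 2^{j+1} + 4·(-2)^j = 2^{j+1} − 2·(-2)^{j+1}.
By induction, u_n = 2^n − 2·(-2)^n for all n ≥ 1.

u_n = 2^n − 2·(-2)^n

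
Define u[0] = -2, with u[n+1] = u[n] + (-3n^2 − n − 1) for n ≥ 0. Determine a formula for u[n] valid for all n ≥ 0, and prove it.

Claim: u[n] = -n^3 + n^2 − n − 2.

Base case: u[0] = -2, and -0^3 + 0^2 − 0 − 2 = -2.
Assume u[r] = -r^3 + r^2 − r − 2.
Then u[r+1] = u[r] + (-3r^2 − r − 1) = (-r^3 + r^2 − r − 2) + (-3r^2 − r − 1) = -r^3 − 2r^2 − 2r − 3,
and -(r+1)^3 + (r+1)^2 − (r+1) − 2 = -r^3 − 2r^2 − 2r − 3.
This completes the inductive step, so u[n] = -n^3 + n^2 − n − 2 for all n ≥ 0.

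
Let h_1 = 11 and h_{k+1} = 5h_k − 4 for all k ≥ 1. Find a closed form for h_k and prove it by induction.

Claim: h_k = 2·5^k + 1.

Base case: h_1 = 11, and 2·5^1 + 1 = 10 + 1 = 11.
Assume h_j = 2·5^j + 1 for some j ≥ 1.
Then h_{j+1} = 5h_j − 4 = 5·(2·5^j + 1) − 4 = 10·5^j + 5 − 4 = 2·5^{j+1} + 1.
By induction, h_k = 2·5^k + 1 for all k ≥ 1.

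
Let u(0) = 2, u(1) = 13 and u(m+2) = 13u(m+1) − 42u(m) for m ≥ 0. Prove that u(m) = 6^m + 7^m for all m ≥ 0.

Base cases: u(0) = 2 and 6^0 + 7^0 = 2; u(1) = 13 and 6^1 + 7^1 = 13.
Assume u(j) = 6^j + 7^j for all 0 ≤ j ≤ r, where r ≥ 1.
Then u(r+1) = 13u(r) − 42u(r−1) = 13·(6^r + 7^r) − 42·(6^{r−1} + 7^{r−1}) = (13·6 − 42)6^{r−1} + (13·7 − 42)7^{r−1} = 36·6^{r−1} + 49·7^{r−1} = 6^{r+1} + 7^{r+1}.
So the formula holds for r+1, and by strong induction u(m) = 6^m + 7^m for all m ≥ 0.

u(m) = 6^m + 7^m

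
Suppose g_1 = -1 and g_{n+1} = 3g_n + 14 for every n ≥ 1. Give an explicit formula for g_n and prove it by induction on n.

Claim: g_n = 2·3^n − 7.

Base case: g_1 = -1, and 2·3^1 − 7 = 6 − 7 = -1.
Assume g_k = 2·3^k − 7 for some k ≥ 1.
Then g_{k+1} = 3g_k + 14 = 3·(2·3^k − 7) + 14 = 6·3^k − 21 + 14 = 2·3^{k+1} − 7.
So the formula holds for k+1, and by induction g_n = 2·3^n − 7 for all n ≥ 1.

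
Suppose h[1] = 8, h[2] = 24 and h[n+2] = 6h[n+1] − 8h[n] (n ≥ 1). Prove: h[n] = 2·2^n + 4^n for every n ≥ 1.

Base cases: h[1] = 8 and 2·2^1 + 4^1 = 8; h[2] = 24 and 2·2^2 + 4^2 = 24.
Assume h[j] = 2·2^j + 4^j for all 1 ≤ j ≤ k, where k ≥ 2.
Then h[k+1] = 6h[k] − 8h[k−1] = 6·(2·2^k + 4^k) − 8·(2·2^{k−1} + 4^{k−1}) = 2·(6·2 − 8)2^{k−1} + (6·4 − 8)4^{k−1} = 8·2^{k−1} + 16·4^{k−1} = 2·2^{k+1} + 4^{k+1}.
Hence h[n] = 2·2^n + 4^n for every n ≥ 1, by strong induction.

h[n] = 2·2^n + 4^n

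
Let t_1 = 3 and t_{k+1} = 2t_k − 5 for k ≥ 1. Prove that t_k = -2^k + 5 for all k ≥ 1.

Base case: t_1 = 3, and -2^1 + 5 = -2 + 5 = 3.
Assume t_r = -2^r + 5 for some r ≥ 1.
Then t_{r+1} = 2t_r − 5 = 2·(-2^r + 5) − 5 = -2^{r+1} + 10 − 5 = -2^{r+1} + 5.
By induction, t_k = -2^k + 5 for all k ≥ 1.

t_k = -2^k + 5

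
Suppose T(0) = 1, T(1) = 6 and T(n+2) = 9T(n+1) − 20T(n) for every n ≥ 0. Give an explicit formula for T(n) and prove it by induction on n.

Claim: T(n) = 2·5^n − 4^n.

Base cases: T(0) = 1 and 2·5^0 − 4^0 = 1; T(1) = 6 and 2·5^1 − 4^1 = 6.
Assume T(j) = 2·5^j − 4^j for all 0 ≤ j ≤ k, where k ≥ 1.
Then T(k+1) = 9T(k) − 20T(k−1) = 9·(2·5^k − 4^k) − 20·(2·5^{k−1} − 4^{k−1}) = 2·(9·5 − 20)5^{k−1} − (9·4 − 20)4^{k−1} = 50·5^{k−1} − 16·4^{k−1} = 2·5^{k+1} − 4^{k+1}.
By strong induction, T(n) = 2·5^n − 4^n for all n ≥ 0.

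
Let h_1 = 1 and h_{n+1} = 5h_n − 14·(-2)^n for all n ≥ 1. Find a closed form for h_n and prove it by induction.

Claim: h_n = 5^n + 2·(-2)^n.

Base case: h_1 = 1, and 5^1 + 2·(-2)^1 = 5 − 4 = 1.
Assume h_m = 5^m + 2·(-2)^m for some m ≥ 1.
Then h_{m+1} = 5h_m − 14·(-2)^m = 5·(5^m + 2·(-2)^m) − 14·(-2)^m = 5^{m+1} + 10·(-2)^m − 14·(-2)^m = 5^{m+1} − 4·(-2)^m = 5^{m+1} + 2·(-2)^{m+1}.
This completes the inductive step, so h_n = 5^n + 2·(-2)^n for all n ≥ 1.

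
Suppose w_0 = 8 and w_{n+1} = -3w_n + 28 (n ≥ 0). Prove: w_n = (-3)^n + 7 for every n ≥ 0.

Base case: w_0 = 8, and (-3)^0 + 7 = 1 + 7 = 8.
Assume w_r = (-3)^r + 7 for some r ≥ 0.
Then w_{r+1} = -3w_r + 28 = -3·((-3)^r + 7) + 28 = -3·(-3)^r − 21 + 28 = (-3)^{r+1} + 7.
Hence w_n = (-3)^n + 7 for every n ≥ 0, by induction.

w_n = (-3)^n + 7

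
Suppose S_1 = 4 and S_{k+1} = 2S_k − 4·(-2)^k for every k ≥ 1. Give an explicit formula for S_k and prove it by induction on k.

Claim: S_k = 3·2^k + (-2)^k.

Base case: S_1 = 4, and 3·2^1 + (-2)^1 = 6 − 2 = 4.
Assume S_r = 3·2^r + (-2)^r for some r ≥ 1.
Then S_{r+1} = 2S_r − 4·(-2)^r = 2·(3·2^r + (-2)^r) − 4·(-2)^r = 3·2^{r+1} + 2·(-2)^r − 4·(-2)^r = 3·2^{r+1} − 2·(-2)^r = 3·2^{r+1} + (-2)^{r+1}.
So the formula holds for r+1, and by induction S_k = 3·2^k + (-2)^k for all k ≥ 1.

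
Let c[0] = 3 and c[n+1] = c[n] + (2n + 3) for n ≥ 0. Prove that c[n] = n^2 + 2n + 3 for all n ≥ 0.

Base case: c[0] = 3, and 0^2 + 2·0 + 3 = 3.
Assume c[r] = r^2 + 2r + 3.
Then c[r+1] = c[r] + (2r + 3) = (r^2 + 2r + 3) + (2r + 3) = r^2 + 4r + 6,
and (r+1)^2 + 2·(r+1) + 3 = r^2 + 4r + 6.
By induction, c[n] = n^2 + 2n + 3 for all n ≥ 0.

c[n] = n^2 + 2n + 3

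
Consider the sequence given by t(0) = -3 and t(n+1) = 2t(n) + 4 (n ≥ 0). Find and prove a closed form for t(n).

Claim: t(n) = 2^n − 4.

Base case: t(0) = -3, and 2^0 − 4 = 1 − 4 = -3.
Assume t(r) = 2^r − 4 for some r ≥ 0.
Then t(r+1) = 2t(r) + 4 = 2·(2^r − 4) + 4 = 2^{r+1} − 8 + 4 = 2^{r+1} − 4.
Hence t(n) = 2^n − 4 for every n ≥ 0, by induction.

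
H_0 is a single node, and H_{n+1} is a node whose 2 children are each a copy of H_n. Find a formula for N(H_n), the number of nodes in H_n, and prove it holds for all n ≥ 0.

Claim: N(H_n) = 2^{n+1} − 1.

Base case: N(H_0) = 1, and 2^{0+1} − 1 = 1.
Assume N(H_k) = 2^{k+1} − 1.
Then N(H_{k+1}) = 1 + 2N(H_k) = 1 + 2(2^{k+1} − 1) = 2^{k+2} − 2 + 1 = 2^{k+2} − 1.
This completes the inductive step, so N(H_n) = 2^{n+1} − 1 for all n ≥ 0.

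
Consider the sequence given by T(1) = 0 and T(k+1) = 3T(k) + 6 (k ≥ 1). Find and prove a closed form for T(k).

Claim: T(k) = 3^k − 3.

Base case: T(1) = 0, and 3^1 − 3 = 3 − 3 = 0.
Assume T(m) = 3^m − 3 for some m ≥ 1.
Then T(m+1) = 3T(m) + 6 = 3·(3^m − 3) + 6 = 3^{m+1} − 9 + 6 = 3^{m+1} − 3.
By induction, T(k) = 3^k − 3 for all k ≥ 1.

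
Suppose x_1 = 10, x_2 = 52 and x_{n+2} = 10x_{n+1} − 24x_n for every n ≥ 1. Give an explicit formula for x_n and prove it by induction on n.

Claim: x_n = 6^n + 4^n.

Base cases: x_1 = 10 and 6^1 + 4^1 = 10; x_2 = 52 and 6^2 + 4^2 = 52.
Assume x_j = 6^j + 4^j for all 1 ≤ j ≤ k, where k ≥ 2.
Then x_{k+1} = 10x_k − 24x_{k−1} = 10·(6^k + 4^k) − 24·(6^{k−1} + 4^{k−1}) = (10·6 − 24)6^{k−1} + (10·4 − 24)4^{k−1} = 36·6^{k−1} + 16·4^{k−1} = 6^{k+1} + 4^{k+1}.
By strong induction, x_n = 6^n + 4^n for all n ≥ 1.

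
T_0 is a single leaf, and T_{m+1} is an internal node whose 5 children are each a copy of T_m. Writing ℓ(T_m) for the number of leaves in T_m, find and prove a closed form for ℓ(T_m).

Claim: ℓ(T_m) = 5^m.

Base case: ℓ(T_0) = 1, and 5^0 = 1.
Assume ℓ(T_r) = 5^r.
Then ℓ(T_{r+1}) = 5·ℓ(T_r) = 5·5^r = 5^{r+1}.
Hence ℓ(T_m) = 5^m for every m ≥ 0, by induction.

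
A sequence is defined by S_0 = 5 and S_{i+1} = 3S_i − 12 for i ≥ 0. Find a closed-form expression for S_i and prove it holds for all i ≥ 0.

Claim: S_i = -3^i + 6.

Base case: S_0 = 5, and -3^0 + 6 = -1 + 6 = 5.
Assume S_k = -3^k + 6 for some k ≥ 0.
Then S_{k+1} = 3S_k − 12 = 3·(-3^k + 6) − 12 = -3^{k+1} + 18 − 12 = -3^{k+1} + 6.
Hence S_i = -3^i + 6 for every i ≥ 0, by induction.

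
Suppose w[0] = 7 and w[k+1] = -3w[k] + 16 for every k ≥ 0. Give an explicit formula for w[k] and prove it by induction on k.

Claim: w[k] = 3·(-3)^k + 4.

Base case: w[0] = 7, and 3·(-3)^0 + 4 = 3 + 4 = 7.
Assume w[j] = 3·(-3)^j + 4 for some j ≥ 0.
Then w[j+1] = -3w[j] + 16 = -3·(3·(-3)^j + 4) + 16 = -9·(-3)^j − 12 + 16 = 3·(-3)^{j+1} + 4.
So the formula holds for j+1, and by induction w[k] = 3·(-3)^k + 4 for all k ≥ 0.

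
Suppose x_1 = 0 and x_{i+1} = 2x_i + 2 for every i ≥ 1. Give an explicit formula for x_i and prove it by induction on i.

Claim: x_i = 2^i − 2.

Base case: x_1 = 0, and 2^1 − 2 = 2 − 2 = 0.
Assume x_m = 2^m − 2 for some m ≥ 1.
Then x_{m+1} = 2x_m + 2 = 2·(2^m − 2) + 2 = 2^{m+1} − 4 + 2 = 2^{m+1} − 2.
Hence x_i = 2^i − 2 for every i ≥ 1, by induction.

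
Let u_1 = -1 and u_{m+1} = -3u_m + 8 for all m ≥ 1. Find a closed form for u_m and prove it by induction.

Claim: u_m = (-3)^m + 2.

Base case: u_1 = -1, and (-3)^1 + 2 = -3 + 2 = -1.
Assume u_r = (-3)^r + 2 for some r ≥ 1.
Then u_{r+1} = -3u_r + 8 = -3·((-3)^r + 2) + 8 = -3·(-3)^r − 6 + 8 = (-3)^{r+1} + 2.
By induction, u_m = (-3)^m + 2 for all m ≥ 1.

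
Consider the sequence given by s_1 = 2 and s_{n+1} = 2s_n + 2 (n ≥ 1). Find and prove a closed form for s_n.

Claim: s_n = 2^{n+1} − 2.

Base case: s_1 = 2, and 2^{1+1} − 2 = 4 − 2 = 2.
Assume s_r = 2^{r+1} − 2 for some r ≥ 1.
Then s_{r+1} = 2s_r + 2 = 2·(2^{r+1} − 2) + 2 = 2^{r+2} − 4 + 2 = 2^{r+2} − 2.
This completes the inductive step, so s_n = 2^{n+1} − 2 for all n ≥ 1.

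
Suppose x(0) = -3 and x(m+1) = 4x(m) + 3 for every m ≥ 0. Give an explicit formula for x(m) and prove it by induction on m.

Claim: x(m) = -2·4^m − 1.

Base case: x(0) = -3, and -2·4^0 − 1 = -2 − 1 = -3.
Assume x(k) = -2·4^k − 1 for some k ≥ 0.
Then x(k+1) = 4x(k) + 3 = 4·(-2·4^k − 1) + 3 = -8·4^k − 4 + 3 = -2·4^{k+1} − 1.
By induction, x(m) = -2·4^m − 1 for all m ≥ 0.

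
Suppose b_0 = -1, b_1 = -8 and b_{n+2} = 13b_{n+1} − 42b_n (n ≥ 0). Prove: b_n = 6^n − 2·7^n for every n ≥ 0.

Base cases: b_0 = -1 and 6^0 − 2·7^0 = -1; b_1 = -8 and 6^1 − 2·7^1 = -8.
Assume b_j = 6^j − 2·7^j for all 0 ≤ j ≤ r, where r ≥ 1.
Then b_{r+1} = 13b_r − 42b_{r−1} = 13·(6^r − 2·7^r) − 42·(6^{r−1} − 2·7^{r−1}) = (13·6 − 42)6^{r−1} − 2·(13·7 − 42)7^{r−1} = 36·6^{r−1} − 98·7^{r−1} = 6^{r+1} − 2·7^{r+1}.
So the formula holds for r+1, and by strong induction b_n = 6^n − 2·7^n for all n ≥ 0.

b_n = 6^n − 2·7^n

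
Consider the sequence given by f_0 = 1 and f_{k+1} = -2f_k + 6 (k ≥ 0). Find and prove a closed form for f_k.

Claim: f_k = -(-2)^k + 2.

Base case: f_0 = 1, and -(-2)^0 + 2 = -1 + 2 = 1.
Assume f_m = -(-2)^m + 2 for some m ≥ 0.
Then f_{m+1} = -2f_m + 6 = -2·(-(-2)^m + 2) + 6 = 2·(-2)^m − 4 + 6 = -(-2)^{m+1} + 2.
This completes the inductive step, so f_k = -(-2)^k + 2 for all k ≥ 0.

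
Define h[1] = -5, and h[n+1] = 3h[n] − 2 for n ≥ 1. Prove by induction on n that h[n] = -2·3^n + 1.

Base case: h[1] = -5, and -2·3^1 + 1 = -6 + 1 = -5.
Assume h[r] = -2·3^r + 1 for some r ≥ 1.
Then h[r+1] = 3h[r] − 2 = 3·(-2·3^r + 1) − 2 = -6·3^r + 3 − 2 = -2·3^{r+1} + 1.
Hence h[n] = -2·3^n + 1 for every n ≥ 1, by induction.

h[n] = -2·3^n + 1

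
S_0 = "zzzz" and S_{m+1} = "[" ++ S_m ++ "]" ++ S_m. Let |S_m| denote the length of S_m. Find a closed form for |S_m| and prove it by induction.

Claim: |S_m| = 6·2^m − 2.

Base case: |S_0| = 4, and 6·2^0 − 2 = 4.
Assume |S_r| = 6·2^r − 2.
Then |S_{r+1}| = 1 + |S_r| + 1 + |S_r| = 2|S_r| + 2 = 2(6·2^r − 2) + 2 = 6·2^{r+1} − 4 + 2 = 6·2^{r+1} − 2.
By induction, |S_m| = 6·2^m − 2 for all m ≥ 0.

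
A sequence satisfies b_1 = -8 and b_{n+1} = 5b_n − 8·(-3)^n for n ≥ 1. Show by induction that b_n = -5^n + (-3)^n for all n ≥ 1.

Base case: b_1 = -8, and -5^1 + (-3)^1 = -5 − 3 = -8.
Assume b_j = -5^j + (-3)^j for some j ≥ 1.
Then b_{j+1} = 5b_j − 8·(-3)^j = 5·(-5^j + (-3)^j) − 8·(-3)^j = -5^{j+1} + 5·(-3)^j − 8·(-3)^j = -5^{j+1} − 3·(-3)^j = -5^{j+1} + (-3)^{j+1}.
Hence b_n = -5^n + (-3)^n for every n ≥ 1, by induction.

b_n = -5^n + (-3)^n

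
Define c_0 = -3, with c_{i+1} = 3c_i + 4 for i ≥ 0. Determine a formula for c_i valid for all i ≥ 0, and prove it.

Claim: c_i = -3^i − 2.

Base case: c_0 = -3, and -3^0 − 2 = -1 − 2 = -3.
Assume c_j = -3^j − 2 for some j ≥ 0.
Then c_{j+1} = 3c_j + 4 = 3·(-3^j − 2) + 4 = -3^{j+1} − 6 + 4 = -3^{j+1} − 2.
By induction, c_i = -3^i − 2 for all i ≥ 0.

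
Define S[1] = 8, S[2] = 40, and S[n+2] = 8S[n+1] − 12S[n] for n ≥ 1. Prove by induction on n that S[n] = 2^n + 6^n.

Base cases: S[1] = 8 and 2^1 + 6^1 = 8; S[2] = 40 and 2^2 + 6^2 = 40.
Assume S[j] = 2^j + 6^j for all 1 ≤ j ≤ m, where m ≥ 2.
Then S[m+1] = 8S[m] − 12S[m−1] = 8·(2^m + 6^m) − 12·(2^{m−1} + 6^{m−1}) = (8·2 − 12)2^{m−1} + (8·6 − 12)6^{m−1} = 4·2^{m−1} + 36·6^{m−1} = 2^{m+1} + 6^{m+1}.
Hence S[n] = 2^n + 6^n for every n ≥ 1, by strong induction.

S[n] = 2^n + 6^n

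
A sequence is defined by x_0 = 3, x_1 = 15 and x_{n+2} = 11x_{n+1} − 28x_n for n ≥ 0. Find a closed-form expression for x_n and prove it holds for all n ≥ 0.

Claim: x_n = 2·4^n + 7^n.

Base cases: x_0 = 3 and 2·4^0 + 7^0 = 3; x_1 = 15 and 2·4^1 + 7^1 = 15.
Assume x_i = 2·4^i + 7^i for all 0 ≤ i ≤ j, where j ≥ 1.
Then x_{j+1} = 11x_j − 28x_{j−1} = 11·(2·4^j + 7^j) − 28·(2·4^{j−1} + 7^{j−1}) = 2·(11·4 − 28)4^{j−1} + (11·7 − 28)7^{j−1} = 32·4^{j−1} + 49·7^{j−1} = 2·4^{j+1} + 7^{j+1}.
So the formula holds for j+1, and by strong induction x_n = 2·4^n + 7^n for all n ≥ 0.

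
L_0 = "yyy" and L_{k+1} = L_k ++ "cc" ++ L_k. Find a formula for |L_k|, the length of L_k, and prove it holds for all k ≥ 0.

Claim: |L_k| = 5·2^k − 2.

Base case: |L_0| = 3, and 5·2^0 − 2 = 3.
Assume |L_r| = 5·2^r − 2.
Then |L_{r+1}| = |L_r| + 2 + |L_r| = 2|L_r| + 2 = 2(5·2^r − 2) + 2 = 5·2^{r+1} − 4 + 2 = 5·2^{r+1} − 2.
So the formula holds for r+1, and by induction |L_k| = 5·2^k − 2 for all k ≥ 0.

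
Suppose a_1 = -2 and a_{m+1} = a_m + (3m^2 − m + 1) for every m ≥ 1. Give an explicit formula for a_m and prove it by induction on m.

Claim: a_m = m^3 − 2m^2 + 2m − 3.

Base case: a_1 = -2, and 1^3 − 2·1^2 + 2·1 − 3 = -2.
Assume a_j = j^3 − 2j^2 + 2j − 3.
Then a_{j+1} = a_j + (3j^2 − j + 1) = (j^3 − 2j^2 + 2j − 3) + (3j^2 − j + 1) = j^3 + j^2 + j − 2,
and (j+1)^3 − 2·(j+1)^2 + 2·(j+1) − 3 = j^3 + j^2 + j − 2.
This completes the inductive step, so a_m = m^3 − 2m^2 + 2m − 3 for all m ≥ 1.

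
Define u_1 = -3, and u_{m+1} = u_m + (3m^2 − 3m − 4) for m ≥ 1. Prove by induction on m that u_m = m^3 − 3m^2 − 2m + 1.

Base case: u_1 = -3, and 1^3 − 3·1^2 − 2·1 + 1 = -3.
Assume u_k = k^3 − 3k^2 − 2k + 1.
Then u_{k+1} = u_k + (3k^2 − 3k − 4) = (k^3 − 3k^2 − 2k + 1) + (3k^2 − 3k − 4) = k^3 − 5k − 3,
and (k+1)^3 − 3·(k+1)^2 − 2·(k+1) + 1 = k^3 − 5k − 3.
By induction, u_m = m^3 − 3m^2 − 2m + 1 for all m ≥ 1.

u_m = m^3 − 3m^2 − 2m + 1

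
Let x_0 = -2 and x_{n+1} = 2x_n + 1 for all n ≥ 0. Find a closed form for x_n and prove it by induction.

Claim: x_n = -2^n − 1.

Base case: x_0 = -2, and -2^0 − 1 = -1 − 1 = -2.
Assume x_k = -2^k − 1 for some k ≥ 0.
Then x_{k+1} = 2x_k + 1 = 2·(-2^k − 1) + 1 = -2^{k+1} − 2 + 1 = -2^{k+1} − 1.
This completes the inductive step, so x_n = -2^n − 1 for all n ≥ 0.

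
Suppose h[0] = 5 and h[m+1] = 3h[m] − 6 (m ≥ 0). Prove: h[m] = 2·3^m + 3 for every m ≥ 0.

Base case: h[0] = 5, and 2·3^0 + 3 = 2 + 3 = 5.
Assume h[j] = 2·3^j + 3 for some j ≥ 0.
Then h[j+1] = 3h[j] − 6 = 3·(2·3^j + 3) − 6 = 6·3^j + 9 − 6 = 2·3^{j+1} + 3.
Hence h[m] = 2·3^m + 3 for every m ≥ 0, by induction.

h[m] = 2·3^m + 3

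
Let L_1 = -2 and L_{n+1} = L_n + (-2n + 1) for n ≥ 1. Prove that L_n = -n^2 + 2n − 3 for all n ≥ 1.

Base case: L_1 = -2, and -1^2 + 2·1 − 3 = -2.
Assume L_m = -m^2 + 2m − 3.
Then L_{m+1} = L_m + (-2m + 1) = (-m^2 + 2m − 3) + (-2m + 1) = -m^2 − 2,
and -(m+1)^2 + 2·(m+1) − 3 = -m^2 − 2.
This completes the inductive step, so L_n = -n^2 + 2n − 3 for all n ≥ 1.

L_n = -n^2 + 2n − 3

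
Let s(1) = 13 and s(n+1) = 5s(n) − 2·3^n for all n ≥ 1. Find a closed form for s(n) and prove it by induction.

Claim: s(n) = 2·5^n + 3^n.

Base case: s(1) = 13, and 2·5^1 + 3^1 = 10 + 3 = 13.
Assume s(j) = 2·5^j + 3^j for some j ≥ 1.
Then s(j+1) = 5s(j) − 2·3^j = 5·(2·5^j + 3^j) − 2·3^j = 2·5^{j+1} + 5·3^j − 2·3^j = 2·5^{j+1} + 3·3^j = 2·5^{j+1} + 3^{j+1}.
So the formula holds for j+1, and by induction s(n) = 2·5^n + 3^n for all n ≥ 1.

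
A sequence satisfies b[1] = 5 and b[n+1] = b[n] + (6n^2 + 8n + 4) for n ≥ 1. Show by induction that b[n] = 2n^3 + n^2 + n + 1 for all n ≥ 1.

Base case: b[1] = 5, and 2·1^3 + 1^2 + 1 + 1 = 5.
Assume b[j] = 2j^3 + j^2 + j + 1.
Then b[j+1] = b[j] + (6j^2 + 8j + 4) = (2j^3 + j^2 + j + 1) + (6j^2 + 8j + 4) = 2j^3 + 7j^2 + 9j + 5,
and 2·(j+1)^3 + (j+1)^2 + (j+1) + 1 = 2j^3 + 7j^2 + 9j + 5.
Hence b[n] = 2n^3 + n^2 + n + 1 for every n ≥ 1, by induction.

b[n] = 2n^3 + n^2 + n + 1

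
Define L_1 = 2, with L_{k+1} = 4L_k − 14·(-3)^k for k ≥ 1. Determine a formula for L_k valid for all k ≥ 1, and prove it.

Claim: L_k = 2·4^k + 2·(-3)^k.

Base case: L_1 = 2, and 2·4^1 + 2·(-3)^1 = 8 − 6 = 2.
Assume L_j = 2·4^j + 2·(-3)^j for some j ≥ 1.
Then L_{j+1} = 4L_j − 14·(-3)^j = 4·(2·4^j + 2·(-3)^j) − 14·(-3)^j = 2·4^{j+1} + 8·(-3)^j − 14·(-3)^j = 2·4^{j+1} − 6·(-3)^j = 2·4^{j+1} + 2·(-3)^{j+1}.
This completes the inductive step, so L_k = 2·4^k + 2·(-3)^k for all k ≥ 1.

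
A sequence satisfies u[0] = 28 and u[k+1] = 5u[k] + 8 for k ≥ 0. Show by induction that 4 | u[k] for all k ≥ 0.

Base case: u[0] = 28 = 4·7, so 4 | u[0].
Assume 4 | u[m], so u[m] = 4t for some integer t.
Then u[m+1] = 5u[m] + 8 = 5·(4t) + 8 = 4(5t + 2), so 4 | u[m+1].
Hence 4 | u[k] for every k ≥ 0, by induction.

4 | u[k]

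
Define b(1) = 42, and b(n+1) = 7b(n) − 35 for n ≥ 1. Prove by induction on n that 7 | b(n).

Base case: b(1) = 42 = 7·6, so 7 | b(1).
Assume 7 | b(k), so b(k) = 7t for some integer t.
Then b(k+1) = 7b(k) − 35 = 7·(7t) − 35 = 7(7t − 5), so 7 | b(k+1).
By induction, 7 | b(n) for all n ≥ 1.

7 | b(n)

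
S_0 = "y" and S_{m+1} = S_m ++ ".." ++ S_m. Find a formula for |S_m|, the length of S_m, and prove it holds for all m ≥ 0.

Claim: |S_m| = 3·2^m − 2.

Base case: |S_0| = 1, and 3·2^0 − 2 = 1.
Assume |S_k| = 3·2^k − 2.
Then |S_{k+1}| = |S_k| + 2 + |S_k| = 2|S_k| + 2 = 2(3·2^k − 2) + 2 = 3·2^{k+1} − 4 + 2 = 3·2^{k+1} − 2.
Hence |S_m| = 3·2^m − 2 for every m ≥ 0, by induction.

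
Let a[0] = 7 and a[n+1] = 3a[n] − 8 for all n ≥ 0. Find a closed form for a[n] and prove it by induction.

Claim: a[n] = 3^{n+1} + 4.

Base case: a[0] = 7, and 3^{0+1} + 4 = 3 + 4 = 7.
Assume a[k] = 3^{k+1} + 4 for some k ≥ 0.
Then a[k+1] = 3a[k] − 8 = 3·(3^{k+1} + 4) − 8 = 3^{k+2} + 12 − 8 = 3^{k+2} + 4.
Hence a[n] = 3^{n+1} + 4 for every n ≥ 0, by induction.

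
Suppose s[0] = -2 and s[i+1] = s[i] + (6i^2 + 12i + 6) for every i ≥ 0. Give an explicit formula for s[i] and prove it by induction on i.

Claim: s[i] = 2i^3 + 3i^2 + i − 2.

Base case: s[0] = -2, and 2·0^3 + 3·0^2 + 0 − 2 = -2.
Assume s[k] = 2k^3 + 3k^2 + k − 2.
Then s[k+1] = s[k] + (6k^2 + 12k + 6) = (2k^3 + 3k^2 + k − 2) + (6k^2 + 12k + 6) = 2k^3 + 9k^2 + 13k + 4,
and 2·(k+1)^3 + 3·(k+1)^2 + (k+1) − 2 = 2k^3 + 9k^2 + 13k + 4.
This completes the inductive step, so s[i] = 2i^3 + 3i^2 + i − 2 for all i ≥ 0.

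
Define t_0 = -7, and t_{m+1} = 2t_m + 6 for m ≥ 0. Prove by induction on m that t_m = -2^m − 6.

Base case: t_0 = -7, and -2^0 − 6 = -1 − 6 = -7.
Assume t_k = -2^k − 6 for some k ≥ 0.
Then t_{k+1} = 2t_k + 6 = 2·(-2^k − 6) + 6 = -2^{k+1} − 12 + 6 = -2^{k+1} − 6.
This completes the inductive step, so t_m = -2^m − 6 for all m ≥ 0.

t_m = -2^m − 6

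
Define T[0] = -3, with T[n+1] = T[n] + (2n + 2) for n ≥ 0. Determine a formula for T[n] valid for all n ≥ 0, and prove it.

Claim: T[n] = n^2 + n − 3.

Base case: T[0] = -3, and 0^2 + 0 − 3 = -3.
Assume T[j] = j^2 + j − 3.
Then T[j+1] = T[j] + (2j + 2) = (j^2 + j − 3) + (2j + 2) = j^2 + 3j − 1,
and (j+1)^2 + (j+1) − 3 = j^2 + 3j − 1.
Hence T[n] = n^2 + n − 3 for every n ≥ 0, by induction.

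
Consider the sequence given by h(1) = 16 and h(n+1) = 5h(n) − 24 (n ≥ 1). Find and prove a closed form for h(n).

Claim: h(n) = 2·5^n + 6.

Base case: h(1) = 16, and 2·5^1 + 6 = 10 + 6 = 16.
Assume h(m) = 2·5^m + 6 for some m ≥ 1.
Then h(m+1) = 5h(m) − 24 = 5·(2·5^m + 6) − 24 = 10·5^m + 30 − 24 = 2·5^{m+1} + 6.
Hence h(n) = 2·5^n + 6 for every n ≥ 1, by induction.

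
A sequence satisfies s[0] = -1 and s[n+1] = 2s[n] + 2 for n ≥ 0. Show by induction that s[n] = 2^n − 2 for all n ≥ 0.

Base case: s[0] = -1, and 2^0 − 2 = 1 − 2 = -1.
Assume s[m] = 2^m − 2 for some m ≥ 0.
Then s[m+1] = 2s[m] + 2 = 2·(2^m − 2) + 2 = 2^{m+1} − 4 + 2 = 2^{m+1} − 2.
Hence s[n] = 2^n − 2 for every n ≥ 0, by induction.

s[n] = 2^n − 2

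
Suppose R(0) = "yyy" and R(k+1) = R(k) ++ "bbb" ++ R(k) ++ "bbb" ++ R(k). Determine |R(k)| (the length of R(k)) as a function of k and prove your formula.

Claim: |R(k)| = 6·3^k − 3.

Base case: |R(0)| = 3, and 6·3^0 − 3 = 3.
Assume |R(m)| = 6·3^m − 3.
Then |R(m+1)| = 3|R(m)| + 6 = 3(6·3^m − 3) + 6 = 6·3^{m+1} − 9 + 6 = 6·3^{m+1} − 3.
So the formula holds for m+1, and by induction |R(k)| = 6·3^k − 3 for all k ≥ 0.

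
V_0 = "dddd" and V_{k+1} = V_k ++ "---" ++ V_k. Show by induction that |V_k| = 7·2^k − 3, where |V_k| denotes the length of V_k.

Base case: |V_0| = 4, and 7·2^0 − 3 = 4.
Assume |V_m| = 7·2^m − 3.
Then |V_{m+1}| = |V_m| + 3 + |V_m| = 2|V_m| + 3 = 2(7·2^m − 3) + 3 = 7·2^{m+1} − 6 + 3 = 7·2^{m+1} − 3.
This completes the inductive step, so |V_k| = 7·2^k − 3 for all k ≥ 0.

|V_k| = 7·2^k − 3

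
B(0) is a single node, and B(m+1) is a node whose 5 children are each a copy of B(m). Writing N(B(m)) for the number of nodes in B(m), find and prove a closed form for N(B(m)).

Claim: N(B(m)) = (5^{m+1} − 1)/4.

Base case: N(B(0)) = 1, and (5^{0+1} − 1)/4 = 1.
Assume N(B(r)) = (5^{r+1} − 1)/4.
Then N(B(r+1)) = 1 + 5N(B(r)) = 1 + 5·(5^{r+1} − 1)/4 = 1 + (5^{r+2} − 5)/4 = (4 + 5^{r+2} − 5)/4 = (5^{r+2} − 1)/4.
By induction, N(B(m)) = (5^{m+1} − 1)/4 for all m ≥ 0.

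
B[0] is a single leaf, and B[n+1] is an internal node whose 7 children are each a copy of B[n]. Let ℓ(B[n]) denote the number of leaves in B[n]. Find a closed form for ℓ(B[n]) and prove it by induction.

Claim: ℓ(B[n]) = 7^n.

Base case: ℓ(B[0]) = 1, and 7^0 = 1.
Assume ℓ(B[j]) = 7^j.
Then ℓ(B[j+1]) = 7·ℓ(B[j]) = 7·7^j = 7^{j+1}.
By induction, ℓ(B[n]) = 7^n for all n ≥ 0.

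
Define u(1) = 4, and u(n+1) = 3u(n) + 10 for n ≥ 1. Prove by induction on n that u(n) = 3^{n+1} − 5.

Base case: u(1) = 4, and 3^{1+1} − 5 = 9 − 5 = 4.
Assume u(k) = 3^{k+1} − 5 for some k ≥ 1.
Then u(k+1) = 3u(k) + 10 = 3·(3^{k+1} − 5) + 10 = 3^{k+2} − 15 + 10 = 3^{k+2} − 5.
This completes the inductive step, so u(n) = 3^{n+1} − 5 for all n ≥ 1.

u(n) = 3^{n+1} − 5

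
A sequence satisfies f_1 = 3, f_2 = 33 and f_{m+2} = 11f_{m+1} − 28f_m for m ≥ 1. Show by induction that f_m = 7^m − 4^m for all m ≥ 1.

Base cases: f_1 = 3 and 7^1 − 4^1 = 3; f_2 = 33 and 7^2 − 4^2 = 33.
Assume f_i = 7^i − 4^i for all 1 ≤ i ≤ j, where j ≥ 2.
Then f_{j+1} = 11f_j − 28f_{j−1} = 11·(7^j − 4^j) − 28·(7^{j−1} − 4^{j−1}) = (11·7 − 28)7^{j−1} − (11·4 − 28)4^{j−1} = 49·7^{j−1} − 16·4^{j−1} = 7^{j+1} − 4^{j+1}.
Hence f_m = 7^m − 4^m for every m ≥ 1, by strong induction.

f_m = 7^m − 4^m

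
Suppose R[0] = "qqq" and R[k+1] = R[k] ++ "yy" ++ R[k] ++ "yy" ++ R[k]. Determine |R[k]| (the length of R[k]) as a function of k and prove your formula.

Claim: |R[k]| = 5·3^k − 2.

Base case: |R[0]| = 3, and 5·3^0 − 2 = 3.
Assume |R[r]| = 5·3^r − 2.
Then |R[r+1]| = 3|R[r]| + 4 = 3(5·3^r − 2) + 4 = 5·3^{r+1} − 6 + 4 = 5·3^{r+1} − 2.
So the formula holds for r+1, and by induction |R[k]| = 5·3^k − 2 for all k ≥ 0.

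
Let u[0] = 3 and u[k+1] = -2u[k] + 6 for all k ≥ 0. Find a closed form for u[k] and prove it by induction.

Claim: u[k] = (-2)^k + 2.

Base case: u[0] = 3, and (-2)^0 + 2 = 1 + 2 = 3.
Assume u[r] = (-2)^r + 2 for some r ≥ 0.
Then u[r+1] = -2u[r] + 6 = -2·((-2)^r + 2) + 6 = -2·(-2)^r − 4 + 6 = (-2)^{r+1} + 2.
By induction, u[k] = (-2)^k + 2 for all k ≥ 0.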